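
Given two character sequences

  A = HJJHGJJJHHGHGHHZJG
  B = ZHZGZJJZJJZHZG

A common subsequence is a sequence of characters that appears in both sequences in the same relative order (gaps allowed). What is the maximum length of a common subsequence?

8

Pick H at A[1]=B[2], then J at A[2]=B[6], then J at A[3]=B[7], then J at A[6]=B[9], then J at A[7]=B[10], then H at A[15]=B[12], then Z at A[16]=B[13], then G at A[18]=B[14]; all 8 characters appear in both, in order. The LCS DP gives dp[18][14] = 8, so this is optimal.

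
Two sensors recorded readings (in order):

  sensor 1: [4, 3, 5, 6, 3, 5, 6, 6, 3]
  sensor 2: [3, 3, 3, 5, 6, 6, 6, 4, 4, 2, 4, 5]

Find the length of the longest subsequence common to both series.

5

Let dp[i][j] be the LCS length of the first i values of sensor 1 and the first j values of sensor 2. dp[i][j] = dp[i-1][j-1]+1 when the i-th and j-th values match, else max(dp[i-1][j], dp[i][j-1]).
    ·  3  3  3  5  6  6  6  4  4  2  4  5
 ·  0  0  0  0  0  0  0  0  0  0  0  0  0
 4  0  0  0  0  0  0  0  0  1  1  1  1  1
 3  0  1  1  1  1  1  1  1  1  1  1  1  1
 5  0  1  1  1  2  2  2  2  2  2  2  2  2
 6  0  1  1  1  2  3  3  3  3  3  3  3  3
 3  0  1  2  2  2  3  3  3  3  3  3  3  3
 5  0  1  2  2  3  3  3  3  3  3  3  3  4
 6  0  1  2  2  3  4  4  4  4  4  4  4  4
 6  0  1  2  2  3  4  5  5  5  5  5  5  5
 3  0  1  2  3  3  4  5  5  5  5  5  5  5
dp[9][12] = 5. One LCS (by backtracking along matches): 3, 5, 6, 6, 6.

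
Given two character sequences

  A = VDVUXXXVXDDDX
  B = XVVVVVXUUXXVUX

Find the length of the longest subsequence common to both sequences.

Match V [1,5], V [3,6], U [4,9], X [6,10], X [7,11], V [8,12], X [13,14] — 7 characters in the same relative order in both, and the DP table's final entry dp[13][14] is also 7, so no common subsequence is longer.

7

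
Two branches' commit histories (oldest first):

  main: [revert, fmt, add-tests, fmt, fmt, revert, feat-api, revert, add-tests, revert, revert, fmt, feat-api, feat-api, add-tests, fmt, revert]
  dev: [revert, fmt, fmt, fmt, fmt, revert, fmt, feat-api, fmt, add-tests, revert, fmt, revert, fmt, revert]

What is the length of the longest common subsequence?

11

Pick revert at main[1]=dev[1]; then fmt at main[2]=dev[3]; then fmt at main[4]=dev[4]; then fmt at main[5]=dev[5]; then revert at main[6]=dev[6]; then feat-api at main[7]=dev[8]; then add-tests at main[9]=dev[10]; then revert at main[10]=dev[11]; then revert at main[11]=dev[13]; then fmt at main[16]=dev[14]; then revert at main[17]=dev[15]; all 11 commits appear in both, in order. dp[17][15] = 11 confirms this is the maximum.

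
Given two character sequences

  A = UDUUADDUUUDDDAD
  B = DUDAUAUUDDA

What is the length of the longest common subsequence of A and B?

9

One common subsequence of length 9: U [1,2], then D [2,3], then U [4,5], then A [5,6], then U [9,7], then U [10,8], then D [12,9], then D [13,10], then A [14,11]. The LCS DP gives dp[15][11] = 9, so this is optimal.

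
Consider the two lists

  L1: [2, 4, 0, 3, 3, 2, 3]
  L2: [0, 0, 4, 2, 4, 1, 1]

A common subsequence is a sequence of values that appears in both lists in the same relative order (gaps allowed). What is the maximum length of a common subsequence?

2

Let dp[i][j] be the LCS length of the first i values of L1 and the first j values of L2. dp[i][j] = dp[i-1][j-1]+1 when the i-th and j-th values match, else max(dp[i-1][j], dp[i][j-1]).
    ·  0  0  4  2  4  1  1
 ·  0  0  0  0  0  0  0  0
 2  0  0  0  0  1  1  1  1
 4  0  0  0  1  1  2  2  2
 0  0  1  1  1  1  2  2  2
 3  0  1  1  1  1  2  2  2
 3  0  1  1  1  1  2  2  2
 2  0  1  1  1  2  2  2  2
 3  0  1  1  1  2  2  2  2
dp[7][7] = 2. One LCS (by backtracking along matches): 2, 4.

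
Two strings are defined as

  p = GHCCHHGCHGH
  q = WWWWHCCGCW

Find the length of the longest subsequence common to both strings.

5

Taking H at p[2]=q[5], then C at p[3]=q[6], then C at p[4]=q[7], then G at p[7]=q[8], then C at p[8]=q[9] gives a common subsequence of length 5. The LCS DP gives dp[11][10] = 5, so this is optimal.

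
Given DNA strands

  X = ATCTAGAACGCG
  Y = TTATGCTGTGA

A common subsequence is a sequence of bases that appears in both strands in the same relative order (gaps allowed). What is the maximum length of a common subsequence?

7

One common subsequence of length 7: T at X[2]=Y[1], T at X[4]=Y[2], A at X[5]=Y[3], G at X[6]=Y[5], C at X[9]=Y[6], G at X[10]=Y[8], G at X[12]=Y[10]. The LCS DP gives dp[12][11] = 7, so this is optimal.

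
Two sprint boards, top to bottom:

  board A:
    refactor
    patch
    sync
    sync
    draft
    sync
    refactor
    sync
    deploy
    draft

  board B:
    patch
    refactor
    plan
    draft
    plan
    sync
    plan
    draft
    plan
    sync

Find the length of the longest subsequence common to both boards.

4

Pick refactor [1,2] → sync [3,6] → draft [5,8] → sync [8,10]; all 4 tasks appear in both, in order. dp[10][10] = 4 confirms this is the maximum.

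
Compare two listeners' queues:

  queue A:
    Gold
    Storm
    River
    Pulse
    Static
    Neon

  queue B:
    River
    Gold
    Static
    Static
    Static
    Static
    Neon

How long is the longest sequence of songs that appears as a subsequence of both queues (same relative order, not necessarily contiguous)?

3

Match Gold at queue A[1]=queue B[2], Static at queue A[5]=queue B[6], Neon at queue A[6]=queue B[7] — 3 songs in the same relative order in both. Since dp[6][7] = 3, nothing longer is possible.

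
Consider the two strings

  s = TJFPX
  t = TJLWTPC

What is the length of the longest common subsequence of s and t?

Let dp[i][j] be the LCS length of the first i characters of s and the first j characters of t. dp[i][j] = dp[i-1][j-1]+1 when the i-th and j-th characters match, else max(dp[i-1][j], dp[i][j-1]).
    ·  T  J  L  W  T  P  C
 ·  0  0  0  0  0  0  0  0
 T  0  1  1  1  1  1  1  1
 J  0  1  2  2  2  2  2  2
 F  0  1  2  2  2  2  2  2
 P  0  1  2  2  2  2  3  3
 X  0  1  2  2  2  2  3  3
dp[5][7] = 3. One LCS (by backtracking along matches): TJP.

3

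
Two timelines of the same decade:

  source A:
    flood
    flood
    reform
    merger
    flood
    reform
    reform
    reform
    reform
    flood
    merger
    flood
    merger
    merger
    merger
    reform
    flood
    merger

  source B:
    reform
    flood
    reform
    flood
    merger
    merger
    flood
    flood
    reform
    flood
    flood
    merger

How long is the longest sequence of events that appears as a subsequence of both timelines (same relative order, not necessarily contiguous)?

9

One common subsequence of length 9: reform at source A[3]=source B[1]; then flood at source A[5]=source B[2]; then reform at source A[9]=source B[3]; then flood at source A[10]=source B[4]; then merger at source A[11]=source B[6]; then flood at source A[12]=source B[8]; then reform at source A[16]=source B[9]; then flood at source A[17]=source B[11]; then merger at source A[18]=source B[12]. Since dp[18][12] = 9, nothing longer is possible.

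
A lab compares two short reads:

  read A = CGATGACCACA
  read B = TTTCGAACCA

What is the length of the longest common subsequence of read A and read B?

Taking C at read A[1]=read B[4] → G at read A[2]=read B[5] → A at read A[3]=read B[6] → A at read A[6]=read B[7] → C at read A[8]=read B[8] → C at read A[10]=read B[9] → A at read A[11]=read B[10] gives a common subsequence of length 7, and the DP table's final entry dp[11][10] is also 7, so no common subsequence is longer.

7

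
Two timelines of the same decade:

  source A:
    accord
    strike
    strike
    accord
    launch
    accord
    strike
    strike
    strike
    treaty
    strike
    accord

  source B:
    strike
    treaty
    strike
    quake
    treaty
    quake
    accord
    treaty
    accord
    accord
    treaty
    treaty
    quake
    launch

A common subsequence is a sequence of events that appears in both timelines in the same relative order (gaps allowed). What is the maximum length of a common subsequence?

5

Match strike [2,1] → strike [3,3] → accord [4,9] → accord [6,10] → treaty [10,12] — 5 events in the same relative order in both, and the DP table's final entry dp[12][14] is also 5, so no common subsequence is longer.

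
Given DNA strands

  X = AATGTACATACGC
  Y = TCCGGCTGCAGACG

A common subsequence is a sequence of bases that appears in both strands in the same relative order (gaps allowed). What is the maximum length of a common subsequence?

8

Match T at X[3]=Y[1], G at X[4]=Y[5], T at X[5]=Y[7], C at X[7]=Y[9], A at X[8]=Y[10], A at X[10]=Y[12], C at X[11]=Y[13], G at X[12]=Y[14] — 8 bases in the same relative order in both. Since dp[13][14] = 8, nothing longer is possible.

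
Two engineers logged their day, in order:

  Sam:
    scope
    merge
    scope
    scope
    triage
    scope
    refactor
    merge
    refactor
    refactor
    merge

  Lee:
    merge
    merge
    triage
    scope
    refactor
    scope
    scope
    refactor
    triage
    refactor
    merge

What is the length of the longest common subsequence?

7

One common subsequence of length 7: merge [2,2], then scope [3,4], then scope [4,6], then scope [6,7], then refactor [7,8], then refactor [10,10], then merge [11,11]. The LCS DP gives dp[11][11] = 7, so this is optimal.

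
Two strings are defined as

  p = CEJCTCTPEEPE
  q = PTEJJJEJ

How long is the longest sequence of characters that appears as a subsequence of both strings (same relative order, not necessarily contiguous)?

Pick E at p[2]=q[3], then J at p[3]=q[6], then E at p[9]=q[7]; all 3 characters appear in both, in order. dp[12][8] = 3 confirms this is the maximum.

3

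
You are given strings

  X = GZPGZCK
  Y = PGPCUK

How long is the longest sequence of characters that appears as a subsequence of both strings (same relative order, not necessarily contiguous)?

4

Pick G (X #1, Y #2) → P (X #3, Y #3) → C (X #6, Y #4) → K (X #7, Y #6); all 4 characters appear in both, in order. Since dp[7][6] = 4, nothing longer is possible.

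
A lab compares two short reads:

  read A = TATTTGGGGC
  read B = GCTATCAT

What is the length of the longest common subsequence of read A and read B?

Let dp[i][j] be the LCS length of the first i bases of read A and the first j bases of read B. dp[i][j] = dp[i-1][j-1]+1 when the i-th and j-th bases match, else max(dp[i-1][j], dp[i][j-1]).
    ·  G  C  T  A  T  C  A  T
 ·  0  0  0  0  0  0  0  0  0
 T  0  0  0  1  1  1  1  1  1
 A  0  0  0  1  2  2  2  2  2
 T  0  0  0  1  2  3  3  3  3
 T  0  0  0  1  2  3  3  3  4
 T  0  0  0  1  2  3  3  3  4
 G  0  1  1  1  2  3  3  3  4
 G  0  1  1  1  2  3  3  3  4
 G  0  1  1  1  2  3  3  3  4
 G  0  1  1  1  2  3  3  3  4
 C  0  1  2  2  2  3  4  4  4
dp[10][8] = 4. One LCS (by backtracking along matches): TATT.

4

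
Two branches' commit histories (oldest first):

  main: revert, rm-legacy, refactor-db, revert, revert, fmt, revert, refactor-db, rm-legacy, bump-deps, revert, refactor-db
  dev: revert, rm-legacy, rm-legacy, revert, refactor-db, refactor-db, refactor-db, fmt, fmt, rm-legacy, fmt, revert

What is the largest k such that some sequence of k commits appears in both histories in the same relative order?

6

Pick revert (main #1, dev #1); then rm-legacy (main #2, dev #3); then refactor-db (main #3, dev #7); then fmt (main #6, dev #9); then rm-legacy (main #9, dev #10); then revert (main #11, dev #12); all 6 commits appear in both, in order. Since dp[12][12] = 6, nothing longer is possible.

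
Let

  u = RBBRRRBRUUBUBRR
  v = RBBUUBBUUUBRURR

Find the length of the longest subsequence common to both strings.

10

Pick R (u #1, v #1) → B (u #2, v #3) → B (u #3, v #6) → B (u #7, v #7) → U (u #9, v #9) → U (u #10, v #10) → B (u #11, v #11) → U (u #12, v #13) → R (u #14, v #14) → R (u #15, v #15); all 10 characters appear in both, in order. The LCS DP gives dp[15][15] = 10, so this is optimal.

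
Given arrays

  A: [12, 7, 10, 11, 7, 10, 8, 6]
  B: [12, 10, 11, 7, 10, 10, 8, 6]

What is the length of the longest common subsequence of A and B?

Let dp[i][j] be the LCS length of the first i values of A and the first j values of B. dp[i][j] = dp[i-1][j-1]+1 when the i-th and j-th values match, else max(dp[i-1][j], dp[i][j-1]).
    · 12 10 11  7 10 10  8  6
 ·  0  0  0  0  0  0  0  0  0
12  0  1  1  1  1  1  1  1  1
 7  0  1  1  1  2  2  2  2  2
10  0  1  2  2  2  3  3  3  3
11  0  1  2  3  3  3  3  3  3
 7  0  1  2  3  4  4  4  4  4
10  0  1  2  3  4  5  5  5  5
 8  0  1  2  3  4  5  5  6  6
 6  0  1  2  3  4  5  5  6  7
dp[8][8] = 7. One LCS (by backtracking along matches): 12, 10, 11, 7, 10, 8, 6.

7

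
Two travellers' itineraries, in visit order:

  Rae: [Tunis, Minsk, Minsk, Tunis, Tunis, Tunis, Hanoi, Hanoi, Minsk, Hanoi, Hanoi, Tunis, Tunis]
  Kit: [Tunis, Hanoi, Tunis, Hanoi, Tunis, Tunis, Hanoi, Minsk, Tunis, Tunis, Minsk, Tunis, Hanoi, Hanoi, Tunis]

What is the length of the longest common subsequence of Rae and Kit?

9

Taking Tunis at Rae[1]=Kit[1] → Tunis at Rae[4]=Kit[3] → Tunis at Rae[5]=Kit[5] → Tunis at Rae[6]=Kit[6] → Hanoi at Rae[7]=Kit[7] → Minsk at Rae[9]=Kit[11] → Hanoi at Rae[10]=Kit[13] → Hanoi at Rae[11]=Kit[14] → Tunis at Rae[13]=Kit[15] gives a common subsequence of length 9. dp[13][15] = 9 confirms this is the maximum.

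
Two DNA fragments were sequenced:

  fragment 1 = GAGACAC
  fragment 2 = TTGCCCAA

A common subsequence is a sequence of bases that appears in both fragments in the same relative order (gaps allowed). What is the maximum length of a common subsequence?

3

Let dp[i][j] be the LCS length of the first i bases of fragment 1 and the first j bases of fragment 2. dp[i][j] = dp[i-1][j-1]+1 when the i-th and j-th bases match, else max(dp[i-1][j], dp[i][j-1]).
    ·  T  T  G  C  C  C  A  A
 ·  0  0  0  0  0  0  0  0  0
 G  0  0  0  1  1  1  1  1  1
 A  0  0  0  1  1  1  1  2  2
 G  0  0  0  1  1  1  1  2  2
 A  0  0  0  1  1  1  1  2  3
 C  0  0  0  1  2  2  2  2  3
 A  0  0  0  1  2  2  2  3  3
 C  0  0  0  1  2  3  3  3  3
dp[7][8] = 3. One LCS (by backtracking along matches): GAA.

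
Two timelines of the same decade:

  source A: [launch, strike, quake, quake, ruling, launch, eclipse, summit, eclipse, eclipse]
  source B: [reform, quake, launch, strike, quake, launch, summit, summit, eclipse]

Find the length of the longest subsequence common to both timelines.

6

Pick launch at source A[1]=source B[3], then strike at source A[2]=source B[4], then quake at source A[4]=source B[5], then launch at source A[6]=source B[6], then summit at source A[8]=source B[8], then eclipse at source A[10]=source B[9]; all 6 events appear in both, in order. dp[10][9] = 6 confirms this is the maximum.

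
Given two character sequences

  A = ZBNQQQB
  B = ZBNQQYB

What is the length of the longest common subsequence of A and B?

6

One common subsequence of length 6: Z [1,1]; then B [2,2]; then N [3,3]; then Q [4,4]; then Q [5,5]; then B [7,7]. dp[7][7] = 6 confirms this is the maximum.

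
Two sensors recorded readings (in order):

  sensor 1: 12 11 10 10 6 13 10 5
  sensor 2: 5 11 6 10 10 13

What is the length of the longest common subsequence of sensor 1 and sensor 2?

Pick 11 (sensor 1 #2, sensor 2 #2); then 10 (sensor 1 #3, sensor 2 #4); then 10 (sensor 1 #4, sensor 2 #5); then 13 (sensor 1 #6, sensor 2 #6); all 4 values appear in both, in order. Since dp[8][6] = 4, nothing longer is possible.

4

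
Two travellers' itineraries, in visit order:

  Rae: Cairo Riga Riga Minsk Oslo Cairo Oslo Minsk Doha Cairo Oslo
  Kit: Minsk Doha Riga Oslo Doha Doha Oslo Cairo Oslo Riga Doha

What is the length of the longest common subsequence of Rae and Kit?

5

One common subsequence of length 5: Riga at Rae[2]=Kit[3] → Oslo at Rae[5]=Kit[7] → Cairo at Rae[6]=Kit[8] → Oslo at Rae[7]=Kit[9] → Doha at Rae[9]=Kit[11]. Since dp[11][11] = 5, nothing longer is possible.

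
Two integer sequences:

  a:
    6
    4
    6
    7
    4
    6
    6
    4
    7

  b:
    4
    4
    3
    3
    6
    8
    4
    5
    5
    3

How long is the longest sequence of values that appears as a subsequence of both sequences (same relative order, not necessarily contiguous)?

Let dp[i][j] be the LCS length of the first i values of a and the first j values of b. dp[i][j] = dp[i-1][j-1]+1 when the i-th and j-th values match, else max(dp[i-1][j], dp[i][j-1]).
    ·  4  4  3  3  6  8  4  5  5  3
 ·  0  0  0  0  0  0  0  0  0  0  0
 6  0  0  0  0  0  1  1  1  1  1  1
 4  0  1  1  1  1  1  1  2  2  2  2
 6  0  1  1  1  1  2  2  2  2  2  2
 7  0  1  1  1  1  2  2  2  2  2  2
 4  0  1  2  2  2  2  2  3  3  3  3
 6  0  1  2  2  2  3  3  3  3  3  3
 6  0  1  2  2  2  3  3  3  3  3  3
 4  0  1  2  2  2  3  3  4  4  4  4
 7  0  1  2  2  2  3  3  4  4  4  4
dp[9][10] = 4. One LCS (by backtracking along matches): 4, 4, 6, 4.

4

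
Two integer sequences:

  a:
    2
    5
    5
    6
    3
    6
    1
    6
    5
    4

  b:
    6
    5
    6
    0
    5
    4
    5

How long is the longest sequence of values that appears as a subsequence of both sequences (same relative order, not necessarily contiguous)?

4

Match 5 [3,2], then 6 [4,3], then 5 [9,5], then 4 [10,6] — 4 values in the same relative order in both. Since dp[10][7] = 4, nothing longer is possible.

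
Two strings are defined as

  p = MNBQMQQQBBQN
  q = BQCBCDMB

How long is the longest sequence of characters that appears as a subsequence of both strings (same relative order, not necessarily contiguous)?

4

Let dp[i][j] be the LCS length of the first i characters of p and the first j characters of q. dp[i][j] = dp[i-1][j-1]+1 when the i-th and j-th characters match, else max(dp[i-1][j], dp[i][j-1]).
    ·  B  Q  C  B  C  D  M  B
 ·  0  0  0  0  0  0  0  0  0
 M  0  0  0  0  0  0  0  1  1
 N  0  0  0  0  0  0  0  1  1
 B  0  1  1  1  1  1  1  1  2
 Q  0  1  2  2  2  2  2  2  2
 M  0  1  2  2  2  2  2  3  3
 Q  0  1  2  2  2  2  2  3  3
 Q  0  1  2  2  2  2  2  3  3
 Q  0  1  2  2  2  2  2  3  3
 B  0  1  2  2  3  3  3  3  4
 B  0  1  2  2  3  3  3  3  4
 Q  0  1  2  2  3  3  3  3  4
 N  0  1  2  2  3  3  3  3  4
dp[12][8] = 4. One LCS (by backtracking along matches): BQMB.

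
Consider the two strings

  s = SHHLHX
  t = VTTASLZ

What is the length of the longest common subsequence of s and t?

2

Match S [1,5], L [4,6] — 2 characters in the same relative order in both, and the DP table's final entry dp[6][7] is also 2, so no common subsequence is longer.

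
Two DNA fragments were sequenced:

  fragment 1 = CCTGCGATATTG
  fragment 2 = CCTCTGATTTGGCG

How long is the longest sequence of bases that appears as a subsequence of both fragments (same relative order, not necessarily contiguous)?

10

One common subsequence of length 10: C (fragment 1 #1, fragment 2 #1), then C (fragment 1 #2, fragment 2 #2), then T (fragment 1 #3, fragment 2 #3), then C (fragment 1 #5, fragment 2 #4), then G (fragment 1 #6, fragment 2 #6), then A (fragment 1 #7, fragment 2 #7), then T (fragment 1 #8, fragment 2 #8), then T (fragment 1 #10, fragment 2 #9), then T (fragment 1 #11, fragment 2 #10), then G (fragment 1 #12, fragment 2 #14), and the DP table's final entry dp[12][14] is also 10, so no common subsequence is longer.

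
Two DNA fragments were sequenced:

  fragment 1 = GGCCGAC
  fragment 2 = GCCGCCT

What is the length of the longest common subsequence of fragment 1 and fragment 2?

Let dp[i][j] be the LCS length of the first i bases of fragment 1 and the first j bases of fragment 2. dp[i][j] = dp[i-1][j-1]+1 when the i-th and j-th bases match, else max(dp[i-1][j], dp[i][j-1]).
    ·  G  C  C  G  C  C  T
 ·  0  0  0  0  0  0  0  0
 G  0  1  1  1  1  1  1  1
 G  0  1  1  1  2  2  2  2
 C  0  1  2  2  2  3  3  3
 C  0  1  2  3  3  3  4  4
 G  0  1  2  3  4  4  4  4
 A  0  1  2  3  4  4  4  4
 C  0  1  2  3  4  5  5  5
dp[7][7] = 5. One LCS (by backtracking along matches): GCCGC.

5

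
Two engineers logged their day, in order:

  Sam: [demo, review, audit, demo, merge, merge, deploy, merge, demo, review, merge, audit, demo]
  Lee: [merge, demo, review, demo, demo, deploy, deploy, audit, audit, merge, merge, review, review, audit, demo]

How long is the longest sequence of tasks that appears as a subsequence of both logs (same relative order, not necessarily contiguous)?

One common subsequence of length 8: demo at Sam[1]=Lee[2]; then review at Sam[2]=Lee[3]; then audit at Sam[3]=Lee[9]; then merge at Sam[5]=Lee[10]; then merge at Sam[6]=Lee[11]; then review at Sam[10]=Lee[13]; then audit at Sam[12]=Lee[14]; then demo at Sam[13]=Lee[15]. dp[13][15] = 8 confirms this is the maximum.

8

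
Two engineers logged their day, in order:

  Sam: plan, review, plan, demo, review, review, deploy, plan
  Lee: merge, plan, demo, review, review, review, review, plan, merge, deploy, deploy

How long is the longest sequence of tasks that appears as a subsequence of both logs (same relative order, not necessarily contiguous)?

Match plan (Sam #1, Lee #2), then review (Sam #2, Lee #5), then review (Sam #5, Lee #6), then review (Sam #6, Lee #7), then deploy (Sam #7, Lee #11) — 5 tasks in the same relative order in both. Since dp[8][11] = 5, nothing longer is possible.

5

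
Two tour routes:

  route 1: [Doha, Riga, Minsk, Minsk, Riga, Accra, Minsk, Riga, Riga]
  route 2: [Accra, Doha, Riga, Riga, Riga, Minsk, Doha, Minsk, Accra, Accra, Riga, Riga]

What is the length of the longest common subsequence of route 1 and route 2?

Taking Doha (route 1 #1, route 2 #2), Riga (route 1 #2, route 2 #5), Minsk (route 1 #3, route 2 #6), Minsk (route 1 #4, route 2 #8), Accra (route 1 #6, route 2 #10), Riga (route 1 #8, route 2 #11), Riga (route 1 #9, route 2 #12) gives a common subsequence of length 7. dp[9][12] = 7 confirms this is the maximum.

7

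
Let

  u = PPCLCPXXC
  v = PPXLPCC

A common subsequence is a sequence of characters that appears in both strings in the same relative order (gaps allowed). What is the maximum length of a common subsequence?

Pick P [1,1] → P [2,2] → L [4,4] → C [5,6] → C [9,7]; all 5 characters appear in both, in order, and the DP table's final entry dp[9][7] is also 5, so no common subsequence is longer.

5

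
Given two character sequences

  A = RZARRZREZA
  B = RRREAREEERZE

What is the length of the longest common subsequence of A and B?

6

Let dp[i][j] be the LCS length of the first i characters of A and the first j characters of B. dp[i][j] = dp[i-1][j-1]+1 when the i-th and j-th characters match, else max(dp[i-1][j], dp[i][j-1]).
    ·  R  R  R  E  A  R  E  E  E  R  Z  E
 ·  0  0  0  0  0  0  0  0  0  0  0  0  0
 R  0  1  1  1  1  1  1  1  1  1  1  1  1
 Z  0  1  1  1  1  1  1  1  1  1  1  2  2
 A  0  1  1  1  1  2  2  2  2  2  2  2  2
 R  0  1  2  2  2  2  3  3  3  3  3  3  3
 R  0  1  2  3  3  3  3  3  3  3  4  4  4
 Z  0  1  2  3  3  3  3  3  3  3  4  5  5
 R  0  1  2  3  3  3  4  4  4  4  4  5  5
 E  0  1  2  3  4  4  4  5  5  5  5  5  6
 Z  0  1  2  3  4  4  4  5  5  5  5  6  6
 A  0  1  2  3  4  5  5  5  5  5  5  6  6
dp[10][12] = 6. One LCS (by backtracking along matches): RARRZE.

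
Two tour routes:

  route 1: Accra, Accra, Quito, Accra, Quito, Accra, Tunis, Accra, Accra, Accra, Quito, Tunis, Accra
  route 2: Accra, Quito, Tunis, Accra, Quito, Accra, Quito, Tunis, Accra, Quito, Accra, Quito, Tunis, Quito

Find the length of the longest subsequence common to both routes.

10

Pick Accra at route 1[1]=route 2[1]; then Accra at route 1[2]=route 2[4]; then Quito at route 1[3]=route 2[5]; then Accra at route 1[4]=route 2[6]; then Quito at route 1[5]=route 2[7]; then Tunis at route 1[7]=route 2[8]; then Accra at route 1[8]=route 2[9]; then Accra at route 1[10]=route 2[11]; then Quito at route 1[11]=route 2[12]; then Tunis at route 1[12]=route 2[13]; all 10 stops appear in both, in order. Since dp[13][14] = 10, nothing longer is possible.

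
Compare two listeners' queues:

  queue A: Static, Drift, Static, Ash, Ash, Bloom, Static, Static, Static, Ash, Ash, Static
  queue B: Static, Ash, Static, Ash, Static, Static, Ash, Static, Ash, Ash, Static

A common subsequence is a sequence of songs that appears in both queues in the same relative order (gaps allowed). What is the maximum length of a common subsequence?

Match Static (queue A #1, queue B #1) → Static (queue A #3, queue B #3) → Ash (queue A #5, queue B #4) → Static (queue A #7, queue B #5) → Static (queue A #8, queue B #6) → Static (queue A #9, queue B #8) → Ash (queue A #10, queue B #9) → Ash (queue A #11, queue B #10) → Static (queue A #12, queue B #11) — 9 songs in the same relative order in both. Since dp[12][11] = 9, nothing longer is possible.

9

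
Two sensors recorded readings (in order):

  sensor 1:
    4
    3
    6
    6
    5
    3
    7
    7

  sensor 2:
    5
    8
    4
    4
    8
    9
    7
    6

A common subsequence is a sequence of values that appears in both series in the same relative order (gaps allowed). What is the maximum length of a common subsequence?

2

Match 4 at sensor 1[1]=sensor 2[4]; then 6 at sensor 1[4]=sensor 2[8] — 2 values in the same relative order in both. The LCS DP gives dp[8][8] = 2, so this is optimal.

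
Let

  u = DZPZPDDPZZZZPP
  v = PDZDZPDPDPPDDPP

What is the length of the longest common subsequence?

One common subsequence of length 9: D [1,2] → Z [2,3] → Z [4,5] → P [5,6] → D [6,7] → D [7,9] → P [8,11] → P [13,14] → P [14,15], and the DP table's final entry dp[14][15] is also 9, so no common subsequence is longer.

9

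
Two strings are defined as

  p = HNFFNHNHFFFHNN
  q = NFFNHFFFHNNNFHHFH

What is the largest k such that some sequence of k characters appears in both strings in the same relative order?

11

One common subsequence of length 11: N [2,1] → F [3,2] → F [4,3] → N [7,4] → H [8,5] → F [9,6] → F [10,7] → F [11,8] → H [12,9] → N [13,11] → N [14,12]. Since dp[14][17] = 11, nothing longer is possible.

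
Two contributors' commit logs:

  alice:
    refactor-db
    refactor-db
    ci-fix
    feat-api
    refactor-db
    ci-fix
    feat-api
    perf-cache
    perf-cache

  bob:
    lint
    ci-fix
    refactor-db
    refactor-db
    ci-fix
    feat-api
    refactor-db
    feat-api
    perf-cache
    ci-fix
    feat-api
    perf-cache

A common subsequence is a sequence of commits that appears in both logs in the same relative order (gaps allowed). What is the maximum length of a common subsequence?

8

Taking refactor-db (alice #1, bob #3), then refactor-db (alice #2, bob #4), then ci-fix (alice #3, bob #5), then feat-api (alice #4, bob #6), then refactor-db (alice #5, bob #7), then ci-fix (alice #6, bob #10), then feat-api (alice #7, bob #11), then perf-cache (alice #9, bob #12) gives a common subsequence of length 8. Since dp[9][12] = 8, nothing longer is possible.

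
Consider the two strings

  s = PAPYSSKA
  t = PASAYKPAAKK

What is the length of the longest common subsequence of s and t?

Match P (s #1, t #1), A (s #2, t #4), Y (s #4, t #5), K (s #7, t #6), A (s #8, t #9) — 5 characters in the same relative order in both. The LCS DP gives dp[8][11] = 5, so this is optimal.

5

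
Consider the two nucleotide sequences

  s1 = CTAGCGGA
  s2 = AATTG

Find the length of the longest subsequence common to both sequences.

Match T [2,4] → G [7,5] — 2 bases in the same relative order in both. Since dp[8][5] = 2, nothing longer is possible.

2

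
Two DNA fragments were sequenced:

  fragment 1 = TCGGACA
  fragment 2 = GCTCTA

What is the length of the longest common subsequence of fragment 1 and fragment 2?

3

Pick T (fragment 1 #1, fragment 2 #3) → C (fragment 1 #2, fragment 2 #4) → A (fragment 1 #7, fragment 2 #6); all 3 bases appear in both, in order. Since dp[7][6] = 3, nothing longer is possible.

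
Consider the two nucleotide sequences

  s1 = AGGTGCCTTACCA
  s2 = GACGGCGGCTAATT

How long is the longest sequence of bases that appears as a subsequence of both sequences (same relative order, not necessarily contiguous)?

One common subsequence of length 8: A (s1 #1, s2 #2), G (s1 #2, s2 #5), G (s1 #3, s2 #7), G (s1 #5, s2 #8), C (s1 #7, s2 #9), T (s1 #9, s2 #10), A (s1 #10, s2 #11), A (s1 #13, s2 #12). The LCS DP gives dp[13][14] = 8, so this is optimal.

8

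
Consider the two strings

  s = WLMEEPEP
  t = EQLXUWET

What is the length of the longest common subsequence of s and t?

Let dp[i][j] be the LCS length of the first i characters of s and the first j characters of t. dp[i][j] = dp[i-1][j-1]+1 when the i-th and j-th characters match, else max(dp[i-1][j], dp[i][j-1]).
    ·  E  Q  L  X  U  W  E  T
 ·  0  0  0  0  0  0  0  0  0
 W  0  0  0  0  0  0  1  1  1
 L  0  0  0  1  1  1  1  1  1
 M  0  0  0  1  1  1  1  1  1
 E  0  1  1  1  1  1  1  2  2
 E  0  1  1  1  1  1  1  2  2
 P  0  1  1  1  1  1  1  2  2
 E  0  1  1  1  1  1  1  2  2
 P  0  1  1  1  1  1  1  2  2
dp[8][8] = 2. One LCS (by backtracking along matches): WE.

2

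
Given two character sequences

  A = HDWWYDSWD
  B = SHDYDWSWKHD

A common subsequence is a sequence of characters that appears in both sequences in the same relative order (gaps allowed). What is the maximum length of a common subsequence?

7

One common subsequence of length 7: H at A[1]=B[2], D at A[2]=B[3], Y at A[5]=B[4], D at A[6]=B[5], S at A[7]=B[7], W at A[8]=B[8], D at A[9]=B[11], and the DP table's final entry dp[9][11] is also 7, so no common subsequence is longer.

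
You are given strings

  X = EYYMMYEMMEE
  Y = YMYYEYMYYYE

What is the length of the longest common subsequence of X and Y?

6

Match Y [2,1], Y [3,3], Y [6,4], E [7,5], M [8,7], E [11,11] — 6 characters in the same relative order in both, and the DP table's final entry dp[11][11] is also 6, so no common subsequence is longer.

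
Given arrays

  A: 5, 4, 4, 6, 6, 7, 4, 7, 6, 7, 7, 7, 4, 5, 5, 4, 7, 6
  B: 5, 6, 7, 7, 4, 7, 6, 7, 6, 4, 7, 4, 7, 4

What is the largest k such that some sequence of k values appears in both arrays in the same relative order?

Taking 5 at A[1]=B[1]; then 6 at A[4]=B[2]; then 7 at A[6]=B[4]; then 4 at A[7]=B[5]; then 7 at A[8]=B[6]; then 6 at A[9]=B[7]; then 7 at A[10]=B[8]; then 7 at A[11]=B[11]; then 7 at A[12]=B[13]; then 4 at A[16]=B[14] gives a common subsequence of length 10. The LCS DP gives dp[18][14] = 10, so this is optimal.

10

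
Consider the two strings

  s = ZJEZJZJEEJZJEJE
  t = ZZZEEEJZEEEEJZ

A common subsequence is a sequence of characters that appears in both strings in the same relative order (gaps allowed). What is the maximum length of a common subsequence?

9

Pick Z [1,1], Z [4,2], Z [6,3], E [8,5], E [9,6], J [10,7], Z [11,8], E [13,12], J [14,13]; all 9 characters appear in both, in order. The LCS DP gives dp[15][14] = 9, so this is optimal.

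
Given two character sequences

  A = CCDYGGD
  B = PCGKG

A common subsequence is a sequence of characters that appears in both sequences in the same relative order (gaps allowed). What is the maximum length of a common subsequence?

3

Let dp[i][j] be the LCS length of the first i characters of A and the first j characters of B. dp[i][j] = dp[i-1][j-1]+1 when the i-th and j-th characters match, else max(dp[i-1][j], dp[i][j-1]).
    ·  P  C  G  K  G
 ·  0  0  0  0  0  0
 C  0  0  1  1  1  1
 C  0  0  1  1  1  1
 D  0  0  1  1  1  1
 Y  0  0  1  1  1  1
 G  0  0  1  2  2  2
 G  0  0  1  2  2  3
 D  0  0  1  2  2  3
dp[7][5] = 3. One LCS (by backtracking along matches): CGG.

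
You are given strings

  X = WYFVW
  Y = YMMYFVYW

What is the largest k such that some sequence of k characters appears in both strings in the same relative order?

Pick Y at X[2]=Y[4]; then F at X[3]=Y[5]; then V at X[4]=Y[6]; then W at X[5]=Y[8]; all 4 characters appear in both, in order, and the DP table's final entry dp[5][8] is also 4, so no common subsequence is longer.

4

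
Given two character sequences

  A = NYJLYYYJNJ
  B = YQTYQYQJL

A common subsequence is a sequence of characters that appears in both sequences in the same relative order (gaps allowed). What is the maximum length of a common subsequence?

4

Match Y [2,1], then Y [5,4], then Y [6,6], then J [8,8] — 4 characters in the same relative order in both, and the DP table's final entry dp[10][9] is also 4, so no common subsequence is longer.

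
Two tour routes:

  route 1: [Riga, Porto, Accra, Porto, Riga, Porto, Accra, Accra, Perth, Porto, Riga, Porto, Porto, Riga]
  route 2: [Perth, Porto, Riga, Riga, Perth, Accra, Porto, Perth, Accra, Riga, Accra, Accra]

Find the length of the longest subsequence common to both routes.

6

Taking Riga [1,4] → Porto [2,7] → Accra [3,9] → Riga [5,10] → Accra [7,11] → Accra [8,12] gives a common subsequence of length 6. dp[14][12] = 6 confirms this is the maximum.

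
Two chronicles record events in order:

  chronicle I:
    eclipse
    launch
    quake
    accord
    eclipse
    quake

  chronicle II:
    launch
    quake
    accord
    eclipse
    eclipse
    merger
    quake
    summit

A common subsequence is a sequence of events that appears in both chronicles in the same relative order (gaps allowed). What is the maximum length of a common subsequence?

One common subsequence of length 5: launch [2,1], then quake [3,2], then accord [4,3], then eclipse [5,5], then quake [6,7]. The LCS DP gives dp[6][8] = 5, so this is optimal.

5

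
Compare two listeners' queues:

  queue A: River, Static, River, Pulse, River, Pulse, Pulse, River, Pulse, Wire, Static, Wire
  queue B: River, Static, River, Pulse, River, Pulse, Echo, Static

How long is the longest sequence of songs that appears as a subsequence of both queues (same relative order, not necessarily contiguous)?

7

Match River (queue A #1, queue B #1); then Static (queue A #2, queue B #2); then River (queue A #3, queue B #3); then Pulse (queue A #4, queue B #4); then River (queue A #5, queue B #5); then Pulse (queue A #6, queue B #6); then Static (queue A #11, queue B #8) — 7 songs in the same relative order in both. Since dp[12][8] = 7, nothing longer is possible.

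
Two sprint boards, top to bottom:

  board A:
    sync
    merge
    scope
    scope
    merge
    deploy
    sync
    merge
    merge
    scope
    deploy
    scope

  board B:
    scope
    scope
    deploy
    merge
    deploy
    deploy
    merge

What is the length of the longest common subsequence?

Pick scope at board A[3]=board B[1]; then scope at board A[4]=board B[2]; then merge at board A[5]=board B[4]; then deploy at board A[6]=board B[6]; then merge at board A[9]=board B[7]; all 5 tasks appear in both, in order. Since dp[12][7] = 5, nothing longer is possible.

5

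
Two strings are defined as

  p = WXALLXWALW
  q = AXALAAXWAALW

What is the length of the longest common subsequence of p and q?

8

Taking X [2,2], then A [3,3], then L [4,4], then X [6,7], then W [7,8], then A [8,10], then L [9,11], then W [10,12] gives a common subsequence of length 8. The LCS DP gives dp[10][12] = 8, so this is optimal.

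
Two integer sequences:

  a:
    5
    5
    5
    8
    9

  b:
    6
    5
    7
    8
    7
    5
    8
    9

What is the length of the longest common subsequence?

One common subsequence of length 4: 5 [1,2], 5 [3,6], 8 [4,7], 9 [5,8], and the DP table's final entry dp[5][8] is also 4, so no common subsequence is longer.

4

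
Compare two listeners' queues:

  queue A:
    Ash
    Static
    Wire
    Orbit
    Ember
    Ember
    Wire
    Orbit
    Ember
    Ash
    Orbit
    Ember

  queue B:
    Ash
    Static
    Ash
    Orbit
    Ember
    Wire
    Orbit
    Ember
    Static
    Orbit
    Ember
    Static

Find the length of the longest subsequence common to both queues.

One common subsequence of length 9: Ash (queue A #1, queue B #1); then Static (queue A #2, queue B #2); then Orbit (queue A #4, queue B #4); then Ember (queue A #6, queue B #5); then Wire (queue A #7, queue B #6); then Orbit (queue A #8, queue B #7); then Ember (queue A #9, queue B #8); then Orbit (queue A #11, queue B #10); then Ember (queue A #12, queue B #11). Since dp[12][12] = 9, nothing longer is possible.

9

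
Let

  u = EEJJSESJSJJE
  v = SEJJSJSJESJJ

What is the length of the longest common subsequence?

Let dp[i][j] be the LCS length of the first i characters of u and the first j characters of v. dp[i][j] = dp[i-1][j-1]+1 when the i-th and j-th characters match, else max(dp[i-1][j], dp[i][j-1]).
    ·  S  E  J  J  S  J  S  J  E  S  J  J
 ·  0  0  0  0  0  0  0  0  0  0  0  0  0
 E  0  0  1  1  1  1  1  1  1  1  1  1  1
 E  0  0  1  1  1  1  1  1  1  2  2  2  2
 J  0  0  1  2  2  2  2  2  2  2  2  3  3
 J  0  0  1  2  3  3  3  3  3  3  3  3  4
 S  0  1  1  2  3  4  4  4  4  4  4  4  4
 E  0  1  2  2  3  4  4  4  4  5  5  5  5
 S  0  1  2  2  3  4  4  5  5  5  6  6  6
 J  0  1  2  3  3  4  5  5  6  6  6  7  7
 S  0  1  2  3  3  4  5  6  6  6  7  7  7
 J  0  1  2  3  4  4  5  6  7  7  7  8  8
 J  0  1  2  3  4  4  5  6  7  7  7  8  9
 E  0  1  2  3  4  4  5  6  7  8  8  8  9
dp[12][12] = 9. One LCS (by backtracking along matches): EJJSSJSJJ.

9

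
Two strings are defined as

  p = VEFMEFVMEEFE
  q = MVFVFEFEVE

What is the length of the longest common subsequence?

6

Let dp[i][j] be the LCS length of the first i characters of p and the first j characters of q. dp[i][j] = dp[i-1][j-1]+1 when the i-th and j-th characters match, else max(dp[i-1][j], dp[i][j-1]).
    ·  M  V  F  V  F  E  F  E  V  E
 ·  0  0  0  0  0  0  0  0  0  0  0
 V  0  0  1  1  1  1  1  1  1  1  1
 E  0  0  1  1  1  1  2  2  2  2  2
 F  0  0  1  2  2  2  2  3  3  3  3
 M  0  1  1  2  2  2  2  3  3  3  3
 E  0  1  1  2  2  2  3  3  4  4  4
 F  0  1  1  2  2  3  3  4  4  4  4
 V  0  1  2  2  3  3  3  4  4  5  5
 M  0  1  2  2  3  3  3  4  4  5  5
 E  0  1  2  2  3  3  4  4  5  5  6
 E  0  1  2  2  3  3  4  4  5  5  6
 F  0  1  2  3  3  4  4  5  5  5  6
 E  0  1  2  3  3  4  5  5  6  6  6
dp[12][10] = 6. One LCS (by backtracking along matches): VEFEVE.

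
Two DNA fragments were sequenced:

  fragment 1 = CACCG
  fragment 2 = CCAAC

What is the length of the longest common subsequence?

Pick C (fragment 1 #1, fragment 2 #2), then A (fragment 1 #2, fragment 2 #4), then C (fragment 1 #4, fragment 2 #5); all 3 bases appear in both, in order, and the DP table's final entry dp[5][5] is also 3, so no common subsequence is longer.

3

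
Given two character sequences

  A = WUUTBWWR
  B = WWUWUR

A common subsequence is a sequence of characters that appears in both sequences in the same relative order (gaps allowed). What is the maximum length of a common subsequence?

Let dp[i][j] be the LCS length of the first i characters of A and the first j characters of B. dp[i][j] = dp[i-1][j-1]+1 when the i-th and j-th characters match, else max(dp[i-1][j], dp[i][j-1]).
    ·  W  W  U  W  U  R
 ·  0  0  0  0  0  0  0
 W  0  1  1  1  1  1  1
 U  0  1  1  2  2  2  2
 U  0  1  1  2  2  3  3
 T  0  1  1  2  2  3  3
 B  0  1  1  2  2  3  3
 W  0  1  2  2  3  3  3
 W  0  1  2  2  3  3  3
 R  0  1  2  2  3  3  4
dp[8][6] = 4. One LCS (by backtracking along matches): WUUR.

4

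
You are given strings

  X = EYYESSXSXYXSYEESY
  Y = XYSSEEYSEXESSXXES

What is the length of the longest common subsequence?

Match E [1,6], Y [2,7], E [4,11], S [6,12], S [8,13], X [9,14], X [11,15], E [15,16], S [16,17] — 9 characters in the same relative order in both. dp[17][17] = 9 confirms this is the maximum.

9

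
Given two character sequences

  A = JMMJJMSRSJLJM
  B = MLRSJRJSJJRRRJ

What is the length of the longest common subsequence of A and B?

One common subsequence of length 6: M at A[2]=B[1]; then J at A[4]=B[5]; then J at A[5]=B[7]; then S at A[7]=B[8]; then R at A[8]=B[13]; then J at A[12]=B[14]. dp[13][14] = 6 confirms this is the maximum.

6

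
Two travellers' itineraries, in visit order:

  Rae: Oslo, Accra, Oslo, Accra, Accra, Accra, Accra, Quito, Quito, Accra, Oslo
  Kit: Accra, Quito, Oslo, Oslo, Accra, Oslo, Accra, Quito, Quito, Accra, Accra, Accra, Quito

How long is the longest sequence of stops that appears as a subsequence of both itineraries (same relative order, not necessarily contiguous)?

Match Oslo [1,4]; then Accra [2,5]; then Oslo [3,6]; then Accra [4,7]; then Accra [5,10]; then Accra [6,11]; then Accra [7,12]; then Quito [9,13] — 8 stops in the same relative order in both. The LCS DP gives dp[11][13] = 8, so this is optimal.

8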